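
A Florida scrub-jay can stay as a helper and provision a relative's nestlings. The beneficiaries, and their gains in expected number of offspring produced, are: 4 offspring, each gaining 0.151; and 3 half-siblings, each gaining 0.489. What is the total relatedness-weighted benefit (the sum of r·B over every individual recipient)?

0.66875

r to an offspring = 0.5 (one parent–offspring link: r = (1/2)^1 = 1/2).
r to a half-sibling = 1/4 (half-sibs share one parent — one path of length 2: r = (1/2)^2 = 1/4).
Summing one r·B term per recipient: 4·0.5·0.151 + 3·0.25·0.489 = 0.66875.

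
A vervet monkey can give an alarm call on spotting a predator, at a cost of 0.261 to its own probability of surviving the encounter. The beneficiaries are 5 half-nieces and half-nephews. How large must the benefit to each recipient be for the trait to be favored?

0.4176

r to a half-niece or half-nephew = 0.125 (half-aunt/uncle↔niece/nephew: one path of length 3: r = (1/2)^3 = 1/8).
Hamilton's rule with n recipients of equal r: n·r·B > C, so B > C/(n·r) = 0.261/(5·0.125) = 0.4176.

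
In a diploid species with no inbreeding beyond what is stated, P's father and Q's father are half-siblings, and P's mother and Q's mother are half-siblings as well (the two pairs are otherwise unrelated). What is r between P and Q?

Independent pedigree routes through distinct common ancestors add.
P and Q are related in two ways: half first cousins through their fathers (r = 1/16) and half first cousins through their mothers (r = 1/16).
r = 1/16 + 1/16 = 1/8 = 0.125.

0.125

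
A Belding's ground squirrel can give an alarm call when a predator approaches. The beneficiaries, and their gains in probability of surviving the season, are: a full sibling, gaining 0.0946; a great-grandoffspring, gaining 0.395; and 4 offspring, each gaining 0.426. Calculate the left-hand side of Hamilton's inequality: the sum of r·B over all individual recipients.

0.948675

r to a full sibling = 1/2 (full sibs share both parents — two paths of length 2: r = 2·(1/2)^2 = 1/2).
r to a great-grandoffspring = 0.125 (three parent–offspring links: r = (1/2)^3 = 1/8).
r to an offspring = 0.5 (one parent–offspring link: r = (1/2)^1 = 1/2).
Summing one r·B term per recipient: 1·0.5·0.0946 + 1·0.125·0.395 + 4·0.5·0.426 = 0.948675.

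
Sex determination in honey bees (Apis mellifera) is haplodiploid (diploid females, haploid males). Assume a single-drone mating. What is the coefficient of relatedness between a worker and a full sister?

0.75

Haplodiploid full sisters inherit their father's entire haploid genome identically (contributing 1/2) and on average half of their mother's contribution (1/2 · 1/2 = 1/4); r = 1/2 + 1/4 = 3/4.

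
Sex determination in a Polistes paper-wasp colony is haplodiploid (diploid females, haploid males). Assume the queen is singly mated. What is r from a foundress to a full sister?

0.75

Haplodiploid full sisters inherit their father's entire haploid genome identically (contributing 1/2) and on average half of their mother's contribution (1/2 · 1/2 = 1/4); r = 1/2 + 1/4 = 3/4.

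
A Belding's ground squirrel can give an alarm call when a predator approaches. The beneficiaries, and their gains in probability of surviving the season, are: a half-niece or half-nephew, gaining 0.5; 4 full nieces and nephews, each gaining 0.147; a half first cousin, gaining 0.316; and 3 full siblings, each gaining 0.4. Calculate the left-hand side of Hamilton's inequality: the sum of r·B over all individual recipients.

r to a half-niece or half-nephew = 0.125 (half-aunt/uncle↔niece/nephew: one path of length 3: r = (1/2)^3 = 1/8).
r to a full niece or nephew = 0.25 (full aunt/uncle↔niece/nephew: two paths of length 3 through the shared grandparent pair: r = 2·(1/2)^3 = 1/4).
r to a half first cousin = 0.0625 (half first cousins share one grandparent — one path of length 4: r = (1/2)^4 = 1/16).
r to a full sibling = 0.5 (full sibs share both parents — two paths of length 2: r = 2·(1/2)^2 = 1/2).
Summing one r·B term per recipient: 1·0.125·0.5 + 4·0.25·0.147 + 1·0.0625·0.316 + 3·0.5·0.4 = 0.82925.

0.82925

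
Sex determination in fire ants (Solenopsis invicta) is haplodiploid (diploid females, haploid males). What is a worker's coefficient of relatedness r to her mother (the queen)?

0.5

One meiotic link between diploid queen and diploid daughter: r = 1/2.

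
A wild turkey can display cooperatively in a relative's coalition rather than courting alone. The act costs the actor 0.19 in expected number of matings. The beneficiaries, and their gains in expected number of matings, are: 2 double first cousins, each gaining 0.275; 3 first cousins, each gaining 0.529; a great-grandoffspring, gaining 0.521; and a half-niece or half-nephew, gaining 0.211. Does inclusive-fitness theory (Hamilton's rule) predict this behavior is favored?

Yes

Hamilton's rule: the trait is favored when the sum of r·B over every recipient exceeds the actor's cost C.
r to a double first cousin = 0.25 (double first cousins share both grandparent pairs — four paths of length 4: r = 4·(1/2)^4 = 1/4).
r to a first cousin = 0.125 (first cousins share one grandparent pair — two paths of length 4: r = 2·(1/2)^4 = 1/8).
r to a great-grandoffspring = 0.125 (three parent–offspring links: r = (1/2)^3 = 1/8).
r to a half-niece or half-nephew = 0.125 (half-aunt/uncle↔niece/nephew: one path of length 3: r = (1/2)^3 = 1/8).
Summing one r·B term per recipient: 2·0.25·0.275 + 3·0.125·0.529 + 1·0.125·0.521 + 1·0.125·0.211 = 0.427375.
0.427375 > 0.19: the indirect benefit exceeds the cost.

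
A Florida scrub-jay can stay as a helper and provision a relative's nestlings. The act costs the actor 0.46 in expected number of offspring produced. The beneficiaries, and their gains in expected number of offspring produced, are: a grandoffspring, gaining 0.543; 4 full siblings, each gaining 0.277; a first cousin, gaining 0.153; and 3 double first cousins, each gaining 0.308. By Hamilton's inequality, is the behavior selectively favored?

Yes

Hamilton's rule: the trait is favored when the sum of r·B over every recipient exceeds the actor's cost C.
r to a grandoffspring = 1/4 (two parent–offspring links: r = (1/2)^2 = 1/4).
r to a full sibling = 0.5 (full sibs share both parents — two paths of length 2: r = 2·(1/2)^2 = 1/2).
r to a first cousin = 0.125 (first cousins share one grandparent pair — two paths of length 4: r = 2·(1/2)^4 = 1/8).
r to a double first cousin = 0.25 (double first cousins share both grandparent pairs — four paths of length 4: r = 4·(1/2)^4 = 1/4).
Summing one r·B term per recipient: 1·0.25·0.543 + 4·0.5·0.277 + 1·0.125·0.153 + 3·0.25·0.308 = 0.939875.
0.939875 > 0.46: the indirect benefit exceeds the cost.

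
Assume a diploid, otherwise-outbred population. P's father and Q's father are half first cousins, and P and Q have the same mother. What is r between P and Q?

0.265625

Independent pedigree routes through distinct common ancestors add.
P and Q are related in two ways: half second cousins through their fathers (r = 1/64) and half-sibs through their shared mother (r = 1/4).
r = 1/64 + 1/4 = 0.265625.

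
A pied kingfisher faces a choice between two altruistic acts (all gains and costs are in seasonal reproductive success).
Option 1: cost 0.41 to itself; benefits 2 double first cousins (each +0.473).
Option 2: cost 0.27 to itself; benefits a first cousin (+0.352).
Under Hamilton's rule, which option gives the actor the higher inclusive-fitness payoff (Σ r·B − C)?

Option 1: r to a double first cousin = 0.25.
Option 1: Σ r·B − C = (2·0.25·0.473) − 0.41 = -0.1735.
Option 2: r to a first cousin = 0.125.
Option 2: Σ r·B − C = (1·0.125·0.352) − 0.27 = -0.226.
Option 1 has the higher net inclusive-fitness payoff.

Option 1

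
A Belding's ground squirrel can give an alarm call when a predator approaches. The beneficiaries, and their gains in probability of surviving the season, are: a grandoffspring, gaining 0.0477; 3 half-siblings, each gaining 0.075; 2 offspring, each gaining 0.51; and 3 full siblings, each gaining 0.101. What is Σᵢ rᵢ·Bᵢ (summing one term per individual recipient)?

0.729675

r to a grandoffspring = 1/4 (two parent–offspring links: r = (1/2)^2 = 1/4).
r to a half-sibling = 1/4 (half-sibs share one parent — one path of length 2: r = (1/2)^2 = 1/4).
r to an offspring = 1/2 (one parent–offspring link: r = (1/2)^1 = 1/2).
r to a full sibling = 1/2 (full sibs share both parents — two paths of length 2: r = 2·(1/2)^2 = 1/2).
Summing one r·B term per recipient: 1·0.25·0.0477 + 3·0.25·0.075 + 2·0.5·0.51 + 3·0.5·0.101 = 0.729675.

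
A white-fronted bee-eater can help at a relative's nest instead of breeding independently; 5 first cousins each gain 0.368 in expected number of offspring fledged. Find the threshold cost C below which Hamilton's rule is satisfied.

r to a first cousin = 0.125 (first cousins share one grandparent pair — two paths of length 4: r = 2·(1/2)^4 = 1/8).
Hamilton's rule: n·r·B > C, so the trait is favored while C < n·r·B = 5·0.125·0.368 = 0.23.

0.23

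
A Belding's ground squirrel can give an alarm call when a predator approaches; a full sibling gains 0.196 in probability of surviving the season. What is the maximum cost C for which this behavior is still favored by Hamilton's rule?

r to a full sibling = 0.5 (full sibs share both parents — two paths of length 2: r = 2·(1/2)^2 = 1/2).
Hamilton's rule: n·r·B > C, so the trait is favored while C < n·r·B = 1·0.5·0.196 = 0.098.

0.098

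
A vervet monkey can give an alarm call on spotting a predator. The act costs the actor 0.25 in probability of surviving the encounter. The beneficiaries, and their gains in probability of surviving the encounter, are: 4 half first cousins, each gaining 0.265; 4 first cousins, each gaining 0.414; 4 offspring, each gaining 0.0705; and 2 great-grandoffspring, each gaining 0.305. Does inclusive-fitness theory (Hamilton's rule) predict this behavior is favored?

Hamilton's rule: the trait is favored when the sum of r·B over every recipient exceeds the actor's cost C.
r to a half first cousin = 0.0625 (half first cousins share one grandparent — one path of length 4: r = (1/2)^4 = 1/16).
r to a first cousin = 1/8 (first cousins share one grandparent pair — two paths of length 4: r = 2·(1/2)^4 = 1/8).
r to an offspring = 0.5 (one parent–offspring link: r = (1/2)^1 = 1/2).
r to a great-grandoffspring = 1/8 (three parent–offspring links: r = (1/2)^3 = 1/8).
Summing one r·B term per recipient: 4·0.0625·0.265 + 4·0.125·0.414 + 4·0.5·0.0705 + 2·0.125·0.305 = 0.4905.
0.4905 > 0.25: the indirect benefit exceeds the cost.

Yes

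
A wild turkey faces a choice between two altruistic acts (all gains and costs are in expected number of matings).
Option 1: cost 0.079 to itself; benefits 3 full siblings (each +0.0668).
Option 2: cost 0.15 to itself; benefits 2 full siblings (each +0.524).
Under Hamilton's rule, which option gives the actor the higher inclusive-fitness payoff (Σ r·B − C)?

Option 2

Option 1: r to a full sibling = 0.5.
Option 1: Σ r·B − C = (3·0.5·0.0668) − 0.079 = 0.0212.
Option 2: r to a full sibling = 0.5.
Option 2: Σ r·B − C = (2·0.5·0.524) − 0.15 = 0.374.
Option 2 has the higher net inclusive-fitness payoff.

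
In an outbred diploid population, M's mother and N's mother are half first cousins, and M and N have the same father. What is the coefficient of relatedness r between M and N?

Wright's path rule: contributions from independent ancestry routes add.
M and N are related in two ways: half second cousins through their mothers (r = 1/64) and half-sibs through their shared father (r = 1/4).
r = 1/64 + 1/4 = 0.265625.

0.265625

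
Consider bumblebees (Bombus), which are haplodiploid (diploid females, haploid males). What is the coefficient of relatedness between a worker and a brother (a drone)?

0.25

Her haploid brother carries none of their father's genes and a random half of their mother's genome; that half matches the maternal half of her own genome with probability 1/2: r = 1/2 · 1/2 = 1/4.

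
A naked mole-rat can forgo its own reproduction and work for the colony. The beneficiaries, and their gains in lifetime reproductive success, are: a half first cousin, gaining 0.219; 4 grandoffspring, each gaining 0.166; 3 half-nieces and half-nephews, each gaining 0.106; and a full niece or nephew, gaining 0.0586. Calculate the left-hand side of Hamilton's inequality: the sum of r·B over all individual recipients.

0.2340875

r to a half first cousin = 1/16 (half first cousins share one grandparent — one path of length 4: r = (1/2)^4 = 1/16).
r to a grandoffspring = 0.25 (two parent–offspring links: r = (1/2)^2 = 1/4).
r to a half-niece or half-nephew = 0.125 (half-aunt/uncle↔niece/nephew: one path of length 3: r = (1/2)^3 = 1/8).
r to a full niece or nephew = 0.25 (full aunt/uncle↔niece/nephew: two paths of length 3 through the shared grandparent pair: r = 2·(1/2)^3 = 1/4).
Summing one r·B term per recipient: 1·0.0625·0.219 + 4·0.25·0.166 + 3·0.125·0.106 + 1·0.25·0.0586 = 0.2340875.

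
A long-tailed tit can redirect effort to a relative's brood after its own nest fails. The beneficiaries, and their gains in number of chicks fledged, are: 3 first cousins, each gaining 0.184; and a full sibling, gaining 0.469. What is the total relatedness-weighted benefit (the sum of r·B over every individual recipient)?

r to a first cousin = 0.125 (first cousins share one grandparent pair — two paths of length 4: r = 2·(1/2)^4 = 1/8).
r to a full sibling = 1/2 (full sibs share both parents — two paths of length 2: r = 2·(1/2)^2 = 1/2).
Summing one r·B term per recipient: 3·0.125·0.184 + 1·0.5·0.469 = 0.3035.

0.3035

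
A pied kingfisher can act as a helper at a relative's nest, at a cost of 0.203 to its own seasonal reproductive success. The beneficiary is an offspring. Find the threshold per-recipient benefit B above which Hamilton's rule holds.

0.406

r to an offspring = 0.5 (one parent–offspring link: r = (1/2)^1 = 1/2).
Hamilton's rule with n recipients of equal r: n·r·B > C, so B > C/(n·r) = 0.203/(1·0.5) = 0.406.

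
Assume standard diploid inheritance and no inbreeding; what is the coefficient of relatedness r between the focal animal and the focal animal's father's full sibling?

0.25

Each parent–offspring link contributes a factor of 1/2, and independent paths through distinct common ancestors add.
Full aunt/uncle↔niece/nephew: two paths of length 3 through the shared grandparent pair: r = 2·(1/2)^3 = 1/4.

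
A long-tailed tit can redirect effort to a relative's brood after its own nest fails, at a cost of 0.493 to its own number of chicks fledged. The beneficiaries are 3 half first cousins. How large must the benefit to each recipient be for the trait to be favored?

r to a half first cousin = 1/16 (half first cousins share one grandparent — one path of length 4: r = (1/2)^4 = 1/16).
Hamilton's rule with n recipients of equal r: n·r·B > C, so B > C/(n·r) = 0.493/(3·0.0625) = 2.6293.

2.6293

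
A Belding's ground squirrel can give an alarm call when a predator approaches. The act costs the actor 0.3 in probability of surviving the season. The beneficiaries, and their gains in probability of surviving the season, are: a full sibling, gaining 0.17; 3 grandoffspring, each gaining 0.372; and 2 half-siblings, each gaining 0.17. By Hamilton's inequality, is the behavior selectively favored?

Hamilton's rule: the trait is favored when the sum of r·B over every recipient exceeds the actor's cost C.
r to a full sibling = 0.5 (full sibs share both parents — two paths of length 2: r = 2·(1/2)^2 = 1/2).
r to a grandoffspring = 1/4 (two parent–offspring links: r = (1/2)^2 = 1/4).
r to a half-sibling = 0.25 (half-sibs share one parent — one path of length 2: r = (1/2)^2 = 1/4).
Summing one r·B term per recipient: 1·0.5·0.17 + 3·0.25·0.372 + 2·0.25·0.17 = 0.449.
0.449 > 0.3: the indirect benefit exceeds the cost.

Yes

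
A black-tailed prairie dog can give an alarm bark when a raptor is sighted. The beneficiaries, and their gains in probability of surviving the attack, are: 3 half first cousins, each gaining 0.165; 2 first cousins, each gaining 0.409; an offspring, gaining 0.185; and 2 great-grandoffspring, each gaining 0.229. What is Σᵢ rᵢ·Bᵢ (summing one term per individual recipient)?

0.2829375

r to a half first cousin = 0.0625 (half first cousins share one grandparent — one path of length 4: r = (1/2)^4 = 1/16).
r to a first cousin = 1/8 (first cousins share one grandparent pair — two paths of length 4: r = 2·(1/2)^4 = 1/8).
r to an offspring = 1/2 (one parent–offspring link: r = (1/2)^1 = 1/2).
r to a great-grandoffspring = 1/8 (three parent–offspring links: r = (1/2)^3 = 1/8).
Summing one r·B term per recipient: 3·0.0625·0.165 + 2·0.125·0.409 + 1·0.5·0.185 + 2·0.125·0.229 = 0.2829375.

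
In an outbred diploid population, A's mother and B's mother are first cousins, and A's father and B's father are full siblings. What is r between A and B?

0.15625

Wright's path rule: contributions from independent ancestry routes add.
A and B are related in two ways: second cousins through their mothers (r = 1/32) and first cousins through their fathers (r = 1/8).
r = 1/32 + 1/8 = 5/32 = 0.15625.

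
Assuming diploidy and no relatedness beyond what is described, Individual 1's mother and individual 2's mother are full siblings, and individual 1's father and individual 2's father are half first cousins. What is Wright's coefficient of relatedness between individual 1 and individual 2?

With two independent routes of shared ancestry, r is the sum of the two contributions.
Individual 1 and individual 2 are related in two ways: first cousins through their mothers (r = 1/8) and half second cousins through their fathers (r = 1/64).
r = 1/8 + 1/64 = 9/64 = 0.140625.

0.140625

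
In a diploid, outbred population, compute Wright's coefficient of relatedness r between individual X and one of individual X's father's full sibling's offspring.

0.125

Each parent–offspring link contributes a factor of 1/2, and independent paths through distinct common ancestors add.
First cousins share one grandparent pair — two paths of length 4: r = 2·(1/2)^4 = 1/8.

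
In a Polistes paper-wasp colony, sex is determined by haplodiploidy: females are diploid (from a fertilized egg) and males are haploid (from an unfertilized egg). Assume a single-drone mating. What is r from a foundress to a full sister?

0.75

Haplodiploid full sisters inherit their father's entire haploid genome identically (contributing 1/2) and on average half of their mother's contribution (1/2 · 1/2 = 1/4); r = 1/2 + 1/4 = 3/4.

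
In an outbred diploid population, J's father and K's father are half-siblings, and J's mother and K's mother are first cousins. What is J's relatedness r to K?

0.09375

Independent pedigree routes through distinct common ancestors add.
J and K are related in two ways: half first cousins through their fathers (r = 1/16) and second cousins through their mothers (r = 1/32).
r = 1/16 + 1/32 = 3/32 = 0.09375.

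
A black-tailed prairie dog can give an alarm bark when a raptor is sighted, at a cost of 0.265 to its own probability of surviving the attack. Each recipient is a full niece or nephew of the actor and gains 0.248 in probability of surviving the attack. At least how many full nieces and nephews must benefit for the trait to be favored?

r to a full niece or nephew = 0.25 (full aunt/uncle↔niece/nephew: two paths of length 3 through the shared grandparent pair: r = 2·(1/2)^3 = 1/4).
Hamilton's rule: n·r·B > C  ⇒  n > C/(r·B) = 0.265/(0.25·0.248) = 4.274.
The smallest integer exceeding 4.274 is 5.

5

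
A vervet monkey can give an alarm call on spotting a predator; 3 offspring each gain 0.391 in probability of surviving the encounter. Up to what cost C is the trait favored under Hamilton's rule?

0.5865

r to an offspring = 0.5 (one parent–offspring link: r = (1/2)^1 = 1/2).
Hamilton's rule: n·r·B > C, so the trait is favored while C < n·r·B = 3·0.5·0.391 = 0.5865.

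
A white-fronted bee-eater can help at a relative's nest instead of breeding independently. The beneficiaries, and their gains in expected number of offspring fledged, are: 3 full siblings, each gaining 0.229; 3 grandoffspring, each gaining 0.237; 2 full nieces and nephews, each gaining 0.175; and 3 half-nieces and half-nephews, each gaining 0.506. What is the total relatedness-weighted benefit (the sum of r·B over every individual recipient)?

r to a full sibling = 1/2 (full sibs share both parents — two paths of length 2: r = 2·(1/2)^2 = 1/2).
r to a grandoffspring = 0.25 (two parent–offspring links: r = (1/2)^2 = 1/4).
r to a full niece or nephew = 1/4 (full aunt/uncle↔niece/nephew: two paths of length 3 through the shared grandparent pair: r = 2·(1/2)^3 = 1/4).
r to a half-niece or half-nephew = 1/8 (half-aunt/uncle↔niece/nephew: one path of length 3: r = (1/2)^3 = 1/8).
Summing one r·B term per recipient: 3·0.5·0.229 + 3·0.25·0.237 + 2·0.25·0.175 + 3·0.125·0.506 = 0.7985.

0.7985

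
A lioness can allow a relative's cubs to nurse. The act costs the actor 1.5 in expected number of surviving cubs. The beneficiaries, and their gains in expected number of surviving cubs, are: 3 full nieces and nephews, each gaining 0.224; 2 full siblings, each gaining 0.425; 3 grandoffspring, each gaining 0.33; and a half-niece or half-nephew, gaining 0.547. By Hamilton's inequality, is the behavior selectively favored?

Hamilton's rule: the trait is favored when the sum of r·B over every recipient exceeds the actor's cost C.
r to a full niece or nephew = 1/4 (full aunt/uncle↔niece/nephew: two paths of length 3 through the shared grandparent pair: r = 2·(1/2)^3 = 1/4).
r to a full sibling = 0.5 (full sibs share both parents — two paths of length 2: r = 2·(1/2)^2 = 1/2).
r to a grandoffspring = 0.25 (two parent–offspring links: r = (1/2)^2 = 1/4).
r to a half-niece or half-nephew = 0.125 (half-aunt/uncle↔niece/nephew: one path of length 3: r = (1/2)^3 = 1/8).
Summing one r·B term per recipient: 3·0.25·0.224 + 2·0.5·0.425 + 3·0.25·0.33 + 1·0.125·0.547 = 0.908875.
0.908875 < 1.5: the indirect benefit is less than the cost.

No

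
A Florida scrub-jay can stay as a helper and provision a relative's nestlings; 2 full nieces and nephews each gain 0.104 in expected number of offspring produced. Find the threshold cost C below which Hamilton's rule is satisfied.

r to a full niece or nephew = 0.25 (full aunt/uncle↔niece/nephew: two paths of length 3 through the shared grandparent pair: r = 2·(1/2)^3 = 1/4).
Hamilton's rule: n·r·B > C, so the trait is favored while C < n·r·B = 2·0.25·0.104 = 0.052.

0.052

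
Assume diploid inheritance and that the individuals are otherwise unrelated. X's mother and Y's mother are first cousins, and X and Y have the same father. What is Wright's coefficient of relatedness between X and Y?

With two independent routes of shared ancestry, r is the sum of the two contributions.
X and Y are related in two ways: second cousins through their mothers (r = 1/32) and half-sibs through their shared father (r = 1/4).
r = 1/32 + 1/4 = 9/32 = 0.28125.

0.28125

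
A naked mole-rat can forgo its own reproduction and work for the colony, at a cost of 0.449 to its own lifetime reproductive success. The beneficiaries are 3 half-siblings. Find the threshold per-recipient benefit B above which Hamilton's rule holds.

0.5987

r to a half-sibling = 0.25 (half-sibs share one parent — one path of length 2: r = (1/2)^2 = 1/4).
Hamilton's rule with n recipients of equal r: n·r·B > C, so B > C/(n·r) = 0.449/(3·0.25) = 0.5987.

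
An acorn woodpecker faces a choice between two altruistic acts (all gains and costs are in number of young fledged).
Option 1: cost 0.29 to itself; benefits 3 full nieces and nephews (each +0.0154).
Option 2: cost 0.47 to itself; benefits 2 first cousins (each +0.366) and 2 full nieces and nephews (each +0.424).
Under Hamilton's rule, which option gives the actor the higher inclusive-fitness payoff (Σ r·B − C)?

Option 2

Option 1: r to a full niece or nephew = 0.25.
Option 1: Σ r·B − C = (3·0.25·0.0154) − 0.29 = -0.27845.
Option 2: r to a first cousin = 0.125.
Option 2: r to a full niece or nephew = 0.25.
Option 2: Σ r·B − C = (2·0.125·0.366 + 2·0.25·0.424) − 0.47 = -0.1665.
Option 2 has the higher net inclusive-fitness payoff.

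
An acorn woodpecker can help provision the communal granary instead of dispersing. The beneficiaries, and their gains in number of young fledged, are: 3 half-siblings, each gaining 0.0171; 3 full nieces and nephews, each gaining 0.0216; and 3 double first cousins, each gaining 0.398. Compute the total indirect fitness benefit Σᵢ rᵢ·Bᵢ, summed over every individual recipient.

r to a half-sibling = 1/4 (half-sibs share one parent — one path of length 2: r = (1/2)^2 = 1/4).
r to a full niece or nephew = 1/4 (full aunt/uncle↔niece/nephew: two paths of length 3 through the shared grandparent pair: r = 2·(1/2)^3 = 1/4).
r to a double first cousin = 1/4 (double first cousins share both grandparent pairs — four paths of length 4: r = 4·(1/2)^4 = 1/4).
Summing one r·B term per recipient: 3·0.25·0.0171 + 3·0.25·0.0216 + 3·0.25·0.398 = 0.327525.

0.327525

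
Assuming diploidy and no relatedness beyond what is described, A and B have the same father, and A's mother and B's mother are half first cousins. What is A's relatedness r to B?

0.265625

Wright's path rule: contributions from independent ancestry routes add.
A and B are related in two ways: half-sibs through their shared father (r = 1/4) and half second cousins through their mothers (r = 1/64).
r = 1/4 + 1/64 = 17/64 = 0.265625.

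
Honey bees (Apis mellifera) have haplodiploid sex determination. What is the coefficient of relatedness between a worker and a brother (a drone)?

Her haploid brother carries none of their father's genes and a random half of their mother's genome; that half matches the maternal half of her own genome with probability 1/2: r = 1/2 · 1/2 = 1/4.

0.25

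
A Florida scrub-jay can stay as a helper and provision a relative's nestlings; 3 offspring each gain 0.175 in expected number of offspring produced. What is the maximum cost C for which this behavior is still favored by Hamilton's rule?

0.2625

r to an offspring = 0.5 (one parent–offspring link: r = (1/2)^1 = 1/2).
Hamilton's rule: n·r·B > C, so the trait is favored while C < n·r·B = 3·0.5·0.175 = 0.2625.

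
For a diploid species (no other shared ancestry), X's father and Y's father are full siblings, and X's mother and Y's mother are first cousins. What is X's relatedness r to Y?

Wright's path rule: contributions from independent ancestry routes add.
X and Y are related in two ways: first cousins through their fathers (r = 1/8) and second cousins through their mothers (r = 1/32).
r = 1/8 + 1/32 = 0.15625.

0.15625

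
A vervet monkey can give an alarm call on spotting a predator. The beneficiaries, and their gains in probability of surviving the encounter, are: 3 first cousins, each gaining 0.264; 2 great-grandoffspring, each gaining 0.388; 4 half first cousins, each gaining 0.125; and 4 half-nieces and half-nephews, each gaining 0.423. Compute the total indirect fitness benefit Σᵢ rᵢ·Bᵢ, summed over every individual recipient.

r to a first cousin = 0.125 (first cousins share one grandparent pair — two paths of length 4: r = 2·(1/2)^4 = 1/8).
r to a great-grandoffspring = 0.125 (three parent–offspring links: r = (1/2)^3 = 1/8).
r to a half first cousin = 0.0625 (half first cousins share one grandparent — one path of length 4: r = (1/2)^4 = 1/16).
r to a half-niece or half-nephew = 0.125 (half-aunt/uncle↔niece/nephew: one path of length 3: r = (1/2)^3 = 1/8).
Summing one r·B term per recipient: 3·0.125·0.264 + 2·0.125·0.388 + 4·0.0625·0.125 + 4·0.125·0.423 = 0.43875.

0.43875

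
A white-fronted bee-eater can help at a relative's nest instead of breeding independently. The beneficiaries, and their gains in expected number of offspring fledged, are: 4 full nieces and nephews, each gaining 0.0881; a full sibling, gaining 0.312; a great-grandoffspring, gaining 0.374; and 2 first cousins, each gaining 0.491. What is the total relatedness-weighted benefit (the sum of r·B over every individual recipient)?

0.4136

r to a full niece or nephew = 0.25 (full aunt/uncle↔niece/nephew: two paths of length 3 through the shared grandparent pair: r = 2·(1/2)^3 = 1/4).
r to a full sibling = 0.5 (full sibs share both parents — two paths of length 2: r = 2·(1/2)^2 = 1/2).
r to a great-grandoffspring = 0.125 (three parent–offspring links: r = (1/2)^3 = 1/8).
r to a first cousin = 1/8 (first cousins share one grandparent pair — two paths of length 4: r = 2·(1/2)^4 = 1/8).
Summing one r·B term per recipient: 4·0.25·0.0881 + 1·0.5·0.312 + 1·0.125·0.374 + 2·0.125·0.491 = 0.4136.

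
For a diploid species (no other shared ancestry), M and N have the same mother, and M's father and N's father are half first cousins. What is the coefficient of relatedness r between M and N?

0.265625

Relatedness sums over independent paths through distinct common ancestors.
M and N are related in two ways: half-sibs through their shared mother (r = 1/4) and half second cousins through their fathers (r = 1/64).
r = 1/4 + 1/64 = 17/64 = 0.265625.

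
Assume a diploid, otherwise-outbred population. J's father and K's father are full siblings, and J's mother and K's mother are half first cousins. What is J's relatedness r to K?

Wright's path rule: contributions from independent ancestry routes add.
J and K are related in two ways: first cousins through their fathers (r = 1/8) and half second cousins through their mothers (r = 1/64).
r = 1/8 + 1/64 = 0.140625.

0.140625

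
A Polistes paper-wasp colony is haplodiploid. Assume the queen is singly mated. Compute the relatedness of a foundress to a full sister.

0.75

Haplodiploid full sisters inherit their father's entire haploid genome identically (contributing 1/2) and on average half of their mother's contribution (1/2 · 1/2 = 1/4); r = 1/2 + 1/4 = 3/4.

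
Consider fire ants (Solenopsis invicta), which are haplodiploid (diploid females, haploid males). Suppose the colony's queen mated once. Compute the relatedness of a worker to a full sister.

0.75

Haplodiploid full sisters inherit their father's entire haploid genome identically (contributing 1/2) and on average half of their mother's contribution (1/2 · 1/2 = 1/4); r = 1/2 + 1/4 = 3/4.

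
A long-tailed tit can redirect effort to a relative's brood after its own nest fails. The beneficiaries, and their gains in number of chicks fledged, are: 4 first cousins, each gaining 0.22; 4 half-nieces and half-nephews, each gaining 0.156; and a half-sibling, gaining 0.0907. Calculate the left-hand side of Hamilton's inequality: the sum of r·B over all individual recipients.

0.210675

r to a first cousin = 1/8 (first cousins share one grandparent pair — two paths of length 4: r = 2·(1/2)^4 = 1/8).
r to a half-niece or half-nephew = 1/8 (half-aunt/uncle↔niece/nephew: one path of length 3: r = (1/2)^3 = 1/8).
r to a half-sibling = 1/4 (half-sibs share one parent — one path of length 2: r = (1/2)^2 = 1/4).
Summing one r·B term per recipient: 4·0.125·0.22 + 4·0.125·0.156 + 1·0.25·0.0907 = 0.210675.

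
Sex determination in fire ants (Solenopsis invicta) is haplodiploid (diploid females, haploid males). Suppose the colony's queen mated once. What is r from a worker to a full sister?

0.75

Haplodiploid full sisters inherit their father's entire haploid genome identically (contributing 1/2) and on average half of their mother's contribution (1/2 · 1/2 = 1/4); r = 1/2 + 1/4 = 3/4.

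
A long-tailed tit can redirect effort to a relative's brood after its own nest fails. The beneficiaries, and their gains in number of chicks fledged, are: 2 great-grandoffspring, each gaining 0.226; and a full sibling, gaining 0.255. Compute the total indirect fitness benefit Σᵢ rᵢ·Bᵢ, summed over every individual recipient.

0.184

r to a great-grandoffspring = 0.125 (three parent–offspring links: r = (1/2)^3 = 1/8).
r to a full sibling = 1/2 (full sibs share both parents — two paths of length 2: r = 2·(1/2)^2 = 1/2).
Summing one r·B term per recipient: 2·0.125·0.226 + 1·0.5·0.255 = 0.184.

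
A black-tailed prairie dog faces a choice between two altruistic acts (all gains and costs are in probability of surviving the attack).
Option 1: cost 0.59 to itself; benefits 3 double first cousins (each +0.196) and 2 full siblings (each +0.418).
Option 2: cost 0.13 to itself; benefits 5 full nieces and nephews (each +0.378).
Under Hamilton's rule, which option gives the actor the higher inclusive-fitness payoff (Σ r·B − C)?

Option 1: r to a double first cousin = 0.25.
Option 1: r to a full sibling = 0.5.
Option 1: Σ r·B − C = (3·0.25·0.196 + 2·0.5·0.418) − 0.59 = -0.025.
Option 2: r to a full niece or nephew = 0.25.
Option 2: Σ r·B − C = (5·0.25·0.378) − 0.13 = 0.3425.
Option 2 has the higher net inclusive-fitness payoff.

Option 2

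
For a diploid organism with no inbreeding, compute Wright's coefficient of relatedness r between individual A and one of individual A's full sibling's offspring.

Each parent–offspring link contributes a factor of 1/2, and independent paths through distinct common ancestors add.
Full aunt/uncle↔niece/nephew: two paths of length 3 through the shared grandparent pair: r = 2·(1/2)^3 = 1/4.

0.25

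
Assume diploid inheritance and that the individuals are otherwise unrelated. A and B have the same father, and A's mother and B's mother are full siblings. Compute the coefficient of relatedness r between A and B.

Relatedness sums over independent paths through distinct common ancestors.
A and B are related in two ways: half-sibs through their shared father (r = 1/4) and first cousins through their mothers (r = 1/8).
r = 1/4 + 1/8 = 3/8 = 0.375.

0.375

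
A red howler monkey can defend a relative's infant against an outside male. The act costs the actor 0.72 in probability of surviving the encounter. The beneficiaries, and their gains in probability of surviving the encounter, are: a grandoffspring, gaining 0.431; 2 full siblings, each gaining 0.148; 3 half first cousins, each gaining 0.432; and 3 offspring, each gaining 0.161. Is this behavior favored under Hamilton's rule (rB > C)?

No

Hamilton's rule: the trait is favored when the sum of r·B over every recipient exceeds the actor's cost C.
r to a grandoffspring = 1/4 (two parent–offspring links: r = (1/2)^2 = 1/4).
r to a full sibling = 1/2 (full sibs share both parents — two paths of length 2: r = 2·(1/2)^2 = 1/2).
r to a half first cousin = 1/16 (half first cousins share one grandparent — one path of length 4: r = (1/2)^4 = 1/16).
r to an offspring = 1/2 (one parent–offspring link: r = (1/2)^1 = 1/2).
Summing one r·B term per recipient: 1·0.25·0.431 + 2·0.5·0.148 + 3·0.0625·0.432 + 3·0.5·0.161 = 0.57825.
0.57825 < 0.72: the indirect benefit is less than the cost.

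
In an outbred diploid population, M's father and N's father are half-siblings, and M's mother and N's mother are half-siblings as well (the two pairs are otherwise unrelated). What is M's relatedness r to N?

0.125

Relatedness sums over independent paths through distinct common ancestors.
M and N are related in two ways: half first cousins through their fathers (r = 1/16) and half first cousins through their mothers (r = 1/16).
r = 1/16 + 1/16 = 1/8 = 0.125.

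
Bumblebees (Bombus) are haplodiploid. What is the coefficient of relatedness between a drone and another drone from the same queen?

0.5

Haploid brothers each carry a random half of the queen's diploid genome, so on average they share half: r = 1/2.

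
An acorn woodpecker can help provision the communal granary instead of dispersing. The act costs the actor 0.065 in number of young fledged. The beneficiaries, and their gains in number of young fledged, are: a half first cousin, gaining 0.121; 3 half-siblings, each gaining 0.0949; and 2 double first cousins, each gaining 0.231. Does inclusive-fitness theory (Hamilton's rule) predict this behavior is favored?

Hamilton's rule: the trait is favored when the sum of r·B over every recipient exceeds the actor's cost C.
r to a half first cousin = 1/16 (half first cousins share one grandparent — one path of length 4: r = (1/2)^4 = 1/16).
r to a half-sibling = 1/4 (half-sibs share one parent — one path of length 2: r = (1/2)^2 = 1/4).
r to a double first cousin = 1/4 (double first cousins share both grandparent pairs — four paths of length 4: r = 4·(1/2)^4 = 1/4).
Summing one r·B term per recipient: 1·0.0625·0.121 + 3·0.25·0.0949 + 2·0.25·0.231 = 0.1942375.
0.1942375 > 0.065: the indirect benefit exceeds the cost.

Yes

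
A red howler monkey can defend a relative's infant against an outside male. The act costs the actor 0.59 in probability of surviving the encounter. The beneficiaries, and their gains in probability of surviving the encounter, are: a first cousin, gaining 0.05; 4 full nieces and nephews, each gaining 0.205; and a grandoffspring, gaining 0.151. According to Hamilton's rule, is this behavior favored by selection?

No

Hamilton's rule: the trait is favored when the sum of r·B over every recipient exceeds the actor's cost C.
r to a first cousin = 1/8 (first cousins share one grandparent pair — two paths of length 4: r = 2·(1/2)^4 = 1/8).
r to a full niece or nephew = 1/4 (full aunt/uncle↔niece/nephew: two paths of length 3 through the shared grandparent pair: r = 2·(1/2)^3 = 1/4).
r to a grandoffspring = 0.25 (two parent–offspring links: r = (1/2)^2 = 1/4).
Summing one r·B term per recipient: 1·0.125·0.05 + 4·0.25·0.205 + 1·0.25·0.151 = 0.249.
0.249 < 0.59: the indirect benefit is less than the cost.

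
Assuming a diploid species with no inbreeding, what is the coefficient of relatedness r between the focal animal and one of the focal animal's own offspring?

0.5

Each parent–offspring link contributes a factor of 1/2, and independent paths through distinct common ancestors add.
One parent–offspring link: r = (1/2)^1 = 1/2.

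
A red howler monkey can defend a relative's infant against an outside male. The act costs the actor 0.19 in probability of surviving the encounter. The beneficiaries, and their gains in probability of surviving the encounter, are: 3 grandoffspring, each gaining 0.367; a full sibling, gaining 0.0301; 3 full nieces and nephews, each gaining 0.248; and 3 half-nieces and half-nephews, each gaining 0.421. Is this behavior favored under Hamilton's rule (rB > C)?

Hamilton's rule: the trait is favored when the sum of r·B over every recipient exceeds the actor's cost C.
r to a grandoffspring = 1/4 (two parent–offspring links: r = (1/2)^2 = 1/4).
r to a full sibling = 1/2 (full sibs share both parents — two paths of length 2: r = 2·(1/2)^2 = 1/2).
r to a full niece or nephew = 0.25 (full aunt/uncle↔niece/nephew: two paths of length 3 through the shared grandparent pair: r = 2·(1/2)^3 = 1/4).
r to a half-niece or half-nephew = 0.125 (half-aunt/uncle↔niece/nephew: one path of length 3: r = (1/2)^3 = 1/8).
Summing one r·B term per recipient: 3·0.25·0.367 + 1·0.5·0.0301 + 3·0.25·0.248 + 3·0.125·0.421 = 0.634175.
0.634175 > 0.19: the indirect benefit exceeds the cost.

Yes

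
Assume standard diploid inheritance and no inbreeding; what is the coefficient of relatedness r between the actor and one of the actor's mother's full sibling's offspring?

0.125

Each parent–offspring link contributes a factor of 1/2, and independent paths through distinct common ancestors add.
First cousins share one grandparent pair — two paths of length 4: r = 2·(1/2)^4 = 1/8.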